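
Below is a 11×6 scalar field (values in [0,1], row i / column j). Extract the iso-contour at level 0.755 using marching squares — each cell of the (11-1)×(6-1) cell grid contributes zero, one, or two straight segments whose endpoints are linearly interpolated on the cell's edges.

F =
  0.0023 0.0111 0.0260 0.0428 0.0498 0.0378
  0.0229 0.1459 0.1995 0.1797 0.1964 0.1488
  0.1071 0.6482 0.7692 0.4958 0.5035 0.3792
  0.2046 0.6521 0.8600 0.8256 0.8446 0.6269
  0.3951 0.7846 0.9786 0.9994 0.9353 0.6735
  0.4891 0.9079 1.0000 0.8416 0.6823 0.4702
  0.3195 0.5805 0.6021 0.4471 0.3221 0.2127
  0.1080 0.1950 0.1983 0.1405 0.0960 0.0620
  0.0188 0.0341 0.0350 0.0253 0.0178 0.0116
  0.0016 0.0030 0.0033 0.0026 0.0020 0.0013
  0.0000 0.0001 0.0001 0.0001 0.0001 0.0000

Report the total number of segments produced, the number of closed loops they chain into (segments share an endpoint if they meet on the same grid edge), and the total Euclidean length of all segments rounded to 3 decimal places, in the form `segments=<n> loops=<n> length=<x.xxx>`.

cell (1,1): code 0100 → (1.975,2.000)–(2.000,1.883)
cell (1,2): code 1000 → (2.000,2.052)–(1.975,2.000)
cell (2,1): code 0110 → (2.000,1.883)–(3.000,1.495)
cell (2,2): code 1101 → (2.786,3.000)–(2.000,2.052)
cell (2,3): code 1100 → (2.737,4.000)–(2.786,3.000)
cell (2,4): code 1000 → (3.000,4.412)–(2.737,4.000)
cell (3,0): code 0100 → (3.777,1.000)–(4.000,0.924)
cell (3,1): code 1110 → (3.000,1.495)–(3.777,1.000)
cell (3,4): code 1001 → (4.000,4.689)–(3.000,4.412)
cell (4,0): code 0110 → (4.000,0.924)–(5.000,0.635)
cell (4,3): code 1011 → (5.000,3.544)–(4.713,4.000)
cell (4,4): code 0001 → (4.713,4.000)–(4.000,4.689)
cell (5,0): code 0010 → (5.000,0.635)–(5.467,1.000)
cell (5,1): code 0011 → (5.467,1.000)–(5.616,2.000)
cell (5,2): code 0011 → (5.616,2.000)–(5.220,3.000)
cell (5,3): code 0001 → (5.220,3.000)–(5.000,3.544)
total: 16 segments, chained into 1 closed loop(s), length Σ = 12.002568

segments=16 loops=1 length=12.003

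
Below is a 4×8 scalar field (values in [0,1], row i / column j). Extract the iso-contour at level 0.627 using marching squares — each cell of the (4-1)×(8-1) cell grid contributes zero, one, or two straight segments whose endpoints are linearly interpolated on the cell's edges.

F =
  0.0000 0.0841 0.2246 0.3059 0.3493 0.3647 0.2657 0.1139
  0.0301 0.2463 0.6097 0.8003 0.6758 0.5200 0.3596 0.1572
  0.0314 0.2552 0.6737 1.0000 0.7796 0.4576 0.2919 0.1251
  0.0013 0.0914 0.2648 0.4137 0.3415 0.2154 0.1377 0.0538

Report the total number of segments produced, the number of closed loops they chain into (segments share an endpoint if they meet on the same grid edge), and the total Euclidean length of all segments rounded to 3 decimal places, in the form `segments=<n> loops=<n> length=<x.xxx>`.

cell (0,2): code 0100 → (0.649,3.000)–(1.000,2.091)
cell (0,3): code 1100 → (0.851,4.000)–(0.649,3.000)
cell (0,4): code 1000 → (1.000,4.313)–(0.851,4.000)
cell (1,1): code 0100 → (1.270,2.000)–(2.000,1.888)
cell (1,2): code 1110 → (1.000,2.091)–(1.270,2.000)
cell (1,4): code 1001 → (2.000,4.474)–(1.000,4.313)
cell (2,1): code 0010 → (2.000,1.888)–(2.114,2.000)
cell (2,2): code 0011 → (2.114,2.000)–(2.636,3.000)
cell (2,3): code 0011 → (2.636,3.000)–(2.348,4.000)
cell (2,4): code 0001 → (2.348,4.000)–(2.000,4.474)
total: 10 segments, chained into 1 closed loop(s), length Σ = 7.294146

segments=10 loops=1 length=7.294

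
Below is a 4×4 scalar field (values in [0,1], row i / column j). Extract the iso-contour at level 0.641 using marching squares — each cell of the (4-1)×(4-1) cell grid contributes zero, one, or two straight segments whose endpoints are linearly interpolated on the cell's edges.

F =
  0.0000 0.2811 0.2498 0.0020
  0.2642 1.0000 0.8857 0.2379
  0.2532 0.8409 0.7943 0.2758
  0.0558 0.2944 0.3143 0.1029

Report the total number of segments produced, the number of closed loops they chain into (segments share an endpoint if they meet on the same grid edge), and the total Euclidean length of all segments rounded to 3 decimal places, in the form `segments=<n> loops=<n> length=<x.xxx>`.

segments=8 loops=1 length=6.194

cell (0,0): code 0100 → (0.501,1.000)–(1.000,0.512)
cell (0,1): code 1100 → (0.615,2.000)–(0.501,1.000)
cell (0,2): code 1000 → (1.000,2.378)–(0.615,2.000)
cell (1,0): code 0110 → (1.000,0.512)–(2.000,0.660)
cell (1,2): code 1001 → (2.000,2.296)–(1.000,2.378)
cell (2,0): code 0010 → (2.000,0.660)–(2.366,1.000)
cell (2,1): code 0011 → (2.366,1.000)–(2.319,2.000)
cell (2,2): code 0001 → (2.319,2.000)–(2.000,2.296)
total: 8 segments, chained into 1 closed loop(s), length Σ = 6.193934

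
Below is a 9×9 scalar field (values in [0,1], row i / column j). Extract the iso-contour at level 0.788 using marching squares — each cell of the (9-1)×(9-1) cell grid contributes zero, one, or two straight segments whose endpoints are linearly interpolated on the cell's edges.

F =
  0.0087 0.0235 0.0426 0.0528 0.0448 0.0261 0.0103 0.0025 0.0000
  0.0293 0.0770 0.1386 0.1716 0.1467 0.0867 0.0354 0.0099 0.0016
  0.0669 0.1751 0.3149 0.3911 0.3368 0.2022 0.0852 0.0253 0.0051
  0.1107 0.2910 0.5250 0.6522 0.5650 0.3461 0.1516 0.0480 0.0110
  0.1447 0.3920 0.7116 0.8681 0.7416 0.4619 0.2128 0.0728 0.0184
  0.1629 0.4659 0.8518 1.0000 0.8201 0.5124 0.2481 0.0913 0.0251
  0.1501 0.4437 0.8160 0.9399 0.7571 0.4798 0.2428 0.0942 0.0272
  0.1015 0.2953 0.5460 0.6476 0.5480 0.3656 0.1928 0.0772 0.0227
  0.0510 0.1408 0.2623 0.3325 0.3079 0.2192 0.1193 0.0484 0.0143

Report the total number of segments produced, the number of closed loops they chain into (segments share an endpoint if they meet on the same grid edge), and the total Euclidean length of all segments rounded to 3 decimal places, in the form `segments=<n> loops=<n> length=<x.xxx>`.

segments=12 loops=1 length=7.934

cell (3,2): code 0100 → (3.629,3.000)–(4.000,2.488)
cell (3,3): code 1000 → (4.000,3.633)–(3.629,3.000)
cell (4,1): code 0100 → (4.545,2.000)–(5.000,1.835)
cell (4,2): code 1110 → (4.000,2.488)–(4.545,2.000)
cell (4,3): code 1101 → (4.591,4.000)–(4.000,3.633)
cell (4,4): code 1000 → (5.000,4.104)–(4.591,4.000)
cell (5,1): code 0110 → (5.000,1.835)–(6.000,1.925)
cell (5,3): code 1011 → (6.000,3.831)–(5.510,4.000)
cell (5,4): code 0001 → (5.510,4.000)–(5.000,4.104)
cell (6,1): code 0010 → (6.000,1.925)–(6.104,2.000)
cell (6,2): code 0011 → (6.104,2.000)–(6.520,3.000)
cell (6,3): code 0001 → (6.520,3.000)–(6.000,3.831)
total: 12 segments, chained into 1 closed loop(s), length Σ = 7.933662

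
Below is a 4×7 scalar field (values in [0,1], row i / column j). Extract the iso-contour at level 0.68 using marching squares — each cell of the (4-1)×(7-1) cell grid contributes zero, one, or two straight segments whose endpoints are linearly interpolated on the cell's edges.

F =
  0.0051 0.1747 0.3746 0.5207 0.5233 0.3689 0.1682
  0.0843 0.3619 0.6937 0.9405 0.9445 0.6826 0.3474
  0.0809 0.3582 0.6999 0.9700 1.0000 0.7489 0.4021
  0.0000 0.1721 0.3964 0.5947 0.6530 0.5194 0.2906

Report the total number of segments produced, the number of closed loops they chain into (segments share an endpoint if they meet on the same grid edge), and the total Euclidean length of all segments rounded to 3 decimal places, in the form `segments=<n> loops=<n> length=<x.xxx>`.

cell (0,1): code 0100 → (0.957,2.000)–(1.000,1.959)
cell (0,2): code 1100 → (0.379,3.000)–(0.957,2.000)
cell (0,3): code 1100 → (0.372,4.000)–(0.379,3.000)
cell (0,4): code 1100 → (0.992,5.000)–(0.372,4.000)
cell (0,5): code 1000 → (1.000,5.008)–(0.992,5.000)
cell (1,1): code 0110 → (1.000,1.959)–(2.000,1.942)
cell (1,5): code 1001 → (2.000,5.199)–(1.000,5.008)
cell (2,1): code 0010 → (2.000,1.942)–(2.066,2.000)
cell (2,2): code 0011 → (2.066,2.000)–(2.773,3.000)
cell (2,3): code 0011 → (2.773,3.000)–(2.922,4.000)
cell (2,4): code 0011 → (2.922,4.000)–(2.300,5.000)
cell (2,5): code 0001 → (2.300,5.000)–(2.000,5.199)
total: 12 segments, chained into 1 closed loop(s), length Σ = 9.281636

segments=12 loops=1 length=9.282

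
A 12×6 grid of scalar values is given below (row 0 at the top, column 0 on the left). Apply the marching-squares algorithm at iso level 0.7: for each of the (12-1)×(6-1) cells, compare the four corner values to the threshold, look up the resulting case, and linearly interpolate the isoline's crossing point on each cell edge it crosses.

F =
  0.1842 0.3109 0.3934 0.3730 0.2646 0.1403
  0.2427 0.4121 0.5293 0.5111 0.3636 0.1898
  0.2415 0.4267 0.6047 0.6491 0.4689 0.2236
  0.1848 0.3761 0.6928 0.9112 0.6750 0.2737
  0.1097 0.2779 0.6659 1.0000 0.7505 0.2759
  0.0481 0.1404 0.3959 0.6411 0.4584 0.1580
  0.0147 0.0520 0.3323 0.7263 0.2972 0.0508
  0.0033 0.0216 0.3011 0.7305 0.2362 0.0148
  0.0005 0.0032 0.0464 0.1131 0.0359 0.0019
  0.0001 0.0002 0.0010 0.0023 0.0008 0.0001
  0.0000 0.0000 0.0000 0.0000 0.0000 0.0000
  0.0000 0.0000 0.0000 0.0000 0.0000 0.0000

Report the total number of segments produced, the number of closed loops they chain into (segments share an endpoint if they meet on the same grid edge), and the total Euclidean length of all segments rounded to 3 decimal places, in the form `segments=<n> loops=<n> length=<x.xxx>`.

segments=14 loops=2 length=9.915

cell (2,2): code 0100 → (2.194,3.000)–(3.000,2.033)
cell (2,3): code 1000 → (3.000,3.894)–(2.194,3.000)
cell (3,2): code 0110 → (3.000,2.033)–(4.000,2.102)
cell (3,3): code 1101 → (3.331,4.000)–(3.000,3.894)
cell (3,4): code 1000 → (4.000,4.106)–(3.331,4.000)
cell (4,2): code 0010 → (4.000,2.102)–(4.836,3.000)
cell (4,3): code 0011 → (4.836,3.000)–(4.173,4.000)
cell (4,4): code 0001 → (4.173,4.000)–(4.000,4.106)
cell (5,2): code 0100 → (5.691,3.000)–(6.000,2.933)
cell (5,3): code 1000 → (6.000,3.061)–(5.691,3.000)
cell (6,2): code 0110 → (6.000,2.933)–(7.000,2.929)
cell (6,3): code 1001 → (7.000,3.062)–(6.000,3.061)
cell (7,2): code 0010 → (7.000,2.929)–(7.049,3.000)
cell (7,3): code 0001 → (7.049,3.000)–(7.000,3.062)
total: 14 segments, chained into 2 closed loop(s), length Σ = 9.915442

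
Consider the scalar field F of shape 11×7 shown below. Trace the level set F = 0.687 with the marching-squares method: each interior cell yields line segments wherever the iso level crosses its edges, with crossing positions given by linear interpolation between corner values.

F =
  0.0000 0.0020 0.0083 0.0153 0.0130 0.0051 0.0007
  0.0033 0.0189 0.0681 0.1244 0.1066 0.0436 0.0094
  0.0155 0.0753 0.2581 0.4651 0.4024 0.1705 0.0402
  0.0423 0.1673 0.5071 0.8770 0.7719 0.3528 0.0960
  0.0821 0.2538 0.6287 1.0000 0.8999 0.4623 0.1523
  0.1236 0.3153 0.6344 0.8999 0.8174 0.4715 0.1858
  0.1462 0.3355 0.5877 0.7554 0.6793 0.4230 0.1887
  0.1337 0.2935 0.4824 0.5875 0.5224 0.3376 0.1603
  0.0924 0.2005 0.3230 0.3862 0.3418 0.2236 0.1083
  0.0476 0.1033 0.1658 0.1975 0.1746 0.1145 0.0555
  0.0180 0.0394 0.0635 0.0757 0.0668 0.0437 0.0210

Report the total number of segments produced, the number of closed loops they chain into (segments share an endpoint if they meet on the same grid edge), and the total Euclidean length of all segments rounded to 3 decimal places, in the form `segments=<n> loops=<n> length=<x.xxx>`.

segments=12 loops=1 length=9.893

cell (2,2): code 0100 → (2.539,3.000)–(3.000,2.486)
cell (2,3): code 1100 → (2.770,4.000)–(2.539,3.000)
cell (2,4): code 1000 → (3.000,4.203)–(2.770,4.000)
cell (3,2): code 0110 → (3.000,2.486)–(4.000,2.157)
cell (3,4): code 1001 → (4.000,4.487)–(3.000,4.203)
cell (4,2): code 0110 → (4.000,2.157)–(5.000,2.198)
cell (4,4): code 1001 → (5.000,4.377)–(4.000,4.487)
cell (5,2): code 0110 → (5.000,2.198)–(6.000,2.592)
cell (5,3): code 1011 → (6.000,3.899)–(5.944,4.000)
cell (5,4): code 0001 → (5.944,4.000)–(5.000,4.377)
cell (6,2): code 0010 → (6.000,2.592)–(6.407,3.000)
cell (6,3): code 0001 → (6.407,3.000)–(6.000,3.899)
total: 12 segments, chained into 1 closed loop(s), length Σ = 9.892703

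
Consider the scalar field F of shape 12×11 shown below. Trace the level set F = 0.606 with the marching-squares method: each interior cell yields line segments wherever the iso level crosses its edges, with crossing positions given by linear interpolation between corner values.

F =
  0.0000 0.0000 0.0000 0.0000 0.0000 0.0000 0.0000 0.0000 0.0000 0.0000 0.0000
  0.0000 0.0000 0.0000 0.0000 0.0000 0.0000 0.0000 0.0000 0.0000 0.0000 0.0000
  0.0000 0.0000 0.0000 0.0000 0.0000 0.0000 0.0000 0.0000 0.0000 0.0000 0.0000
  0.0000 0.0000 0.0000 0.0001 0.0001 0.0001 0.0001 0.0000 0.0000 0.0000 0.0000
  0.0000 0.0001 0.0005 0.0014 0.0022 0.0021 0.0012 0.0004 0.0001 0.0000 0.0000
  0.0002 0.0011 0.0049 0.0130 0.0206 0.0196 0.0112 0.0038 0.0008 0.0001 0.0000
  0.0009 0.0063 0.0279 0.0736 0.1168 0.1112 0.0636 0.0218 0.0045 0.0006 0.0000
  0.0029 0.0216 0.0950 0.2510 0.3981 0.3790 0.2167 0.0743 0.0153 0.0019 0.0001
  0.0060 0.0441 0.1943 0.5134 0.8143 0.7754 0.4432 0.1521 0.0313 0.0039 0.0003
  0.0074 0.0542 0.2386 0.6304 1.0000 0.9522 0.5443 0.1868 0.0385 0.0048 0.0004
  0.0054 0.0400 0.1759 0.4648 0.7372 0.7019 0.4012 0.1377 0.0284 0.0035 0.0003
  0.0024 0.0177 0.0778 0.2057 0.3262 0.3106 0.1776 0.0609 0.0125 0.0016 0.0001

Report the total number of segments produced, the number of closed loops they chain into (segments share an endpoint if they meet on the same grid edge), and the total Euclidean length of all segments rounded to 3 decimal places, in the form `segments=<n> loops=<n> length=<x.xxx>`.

segments=12 loops=1 length=8.917

cell (7,3): code 0100 → (7.500,4.000)–(8.000,3.308)
cell (7,4): code 1100 → (7.573,5.000)–(7.500,4.000)
cell (7,5): code 1000 → (8.000,5.510)–(7.573,5.000)
cell (8,2): code 0100 → (8.791,3.000)–(9.000,2.938)
cell (8,3): code 1110 → (8.000,3.308)–(8.791,3.000)
cell (8,5): code 1001 → (9.000,5.849)–(8.000,5.510)
cell (9,2): code 0010 → (9.000,2.938)–(9.147,3.000)
cell (9,3): code 0111 → (9.147,3.000)–(10.000,3.518)
cell (9,5): code 1001 → (10.000,5.319)–(9.000,5.849)
cell (10,3): code 0010 → (10.000,3.518)–(10.319,4.000)
cell (10,4): code 0011 → (10.319,4.000)–(10.245,5.000)
cell (10,5): code 0001 → (10.245,5.000)–(10.000,5.319)
total: 12 segments, chained into 1 closed loop(s), length Σ = 8.917168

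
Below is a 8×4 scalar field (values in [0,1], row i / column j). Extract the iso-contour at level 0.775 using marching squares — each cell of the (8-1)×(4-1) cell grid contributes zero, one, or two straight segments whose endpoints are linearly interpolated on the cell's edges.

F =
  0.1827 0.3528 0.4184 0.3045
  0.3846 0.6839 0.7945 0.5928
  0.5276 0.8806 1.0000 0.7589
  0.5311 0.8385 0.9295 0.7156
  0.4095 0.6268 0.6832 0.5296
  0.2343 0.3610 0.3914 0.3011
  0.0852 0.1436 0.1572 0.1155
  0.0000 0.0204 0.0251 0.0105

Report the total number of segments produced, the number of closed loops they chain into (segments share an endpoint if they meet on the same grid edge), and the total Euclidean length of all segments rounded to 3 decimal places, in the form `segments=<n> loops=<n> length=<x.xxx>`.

cell (0,1): code 0100 → (0.948,2.000)–(1.000,1.824)
cell (0,2): code 1000 → (1.000,2.097)–(0.948,2.000)
cell (1,0): code 0100 → (1.463,1.000)–(2.000,0.701)
cell (1,1): code 1110 → (1.000,1.824)–(1.463,1.000)
cell (1,2): code 1001 → (2.000,2.933)–(1.000,2.097)
cell (2,0): code 0110 → (2.000,0.701)–(3.000,0.793)
cell (2,2): code 1001 → (3.000,2.722)–(2.000,2.933)
cell (3,0): code 0010 → (3.000,0.793)–(3.300,1.000)
cell (3,1): code 0011 → (3.300,1.000)–(3.627,2.000)
cell (3,2): code 0001 → (3.627,2.000)–(3.000,2.722)
total: 10 segments, chained into 1 closed loop(s), length Σ = 7.556146

segments=10 loops=1 length=7.556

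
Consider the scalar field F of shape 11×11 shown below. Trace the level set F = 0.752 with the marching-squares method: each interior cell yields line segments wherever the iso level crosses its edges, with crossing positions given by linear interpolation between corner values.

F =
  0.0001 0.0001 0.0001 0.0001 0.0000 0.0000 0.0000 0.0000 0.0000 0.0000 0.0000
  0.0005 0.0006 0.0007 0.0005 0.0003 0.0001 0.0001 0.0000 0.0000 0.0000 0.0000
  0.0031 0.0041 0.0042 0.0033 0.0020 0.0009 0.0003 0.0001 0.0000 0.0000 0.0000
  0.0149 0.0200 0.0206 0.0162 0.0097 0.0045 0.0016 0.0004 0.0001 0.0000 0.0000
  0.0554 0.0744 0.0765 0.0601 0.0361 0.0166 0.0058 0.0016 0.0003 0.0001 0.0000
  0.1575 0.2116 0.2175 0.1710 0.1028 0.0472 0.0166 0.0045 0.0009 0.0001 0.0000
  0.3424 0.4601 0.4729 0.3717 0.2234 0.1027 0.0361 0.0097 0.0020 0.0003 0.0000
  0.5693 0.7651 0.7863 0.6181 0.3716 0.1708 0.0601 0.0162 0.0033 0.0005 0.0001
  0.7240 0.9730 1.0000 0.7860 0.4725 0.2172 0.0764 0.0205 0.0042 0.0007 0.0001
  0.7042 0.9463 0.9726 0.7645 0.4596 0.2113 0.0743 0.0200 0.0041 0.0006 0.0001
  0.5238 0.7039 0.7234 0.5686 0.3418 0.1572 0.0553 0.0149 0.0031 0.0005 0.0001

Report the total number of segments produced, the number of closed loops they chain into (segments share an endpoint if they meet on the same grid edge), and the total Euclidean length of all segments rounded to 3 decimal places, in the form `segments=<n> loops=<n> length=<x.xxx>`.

cell (6,0): code 0100 → (6.957,1.000)–(7.000,0.933)
cell (6,1): code 1100 → (6.891,2.000)–(6.957,1.000)
cell (6,2): code 1000 → (7.000,2.204)–(6.891,2.000)
cell (7,0): code 0110 → (7.000,0.933)–(8.000,0.112)
cell (7,2): code 1101 → (7.797,3.000)–(7.000,2.204)
cell (7,3): code 1000 → (8.000,3.108)–(7.797,3.000)
cell (8,0): code 0110 → (8.000,0.112)–(9.000,0.197)
cell (8,3): code 1001 → (9.000,3.041)–(8.000,3.108)
cell (9,0): code 0010 → (9.000,0.197)–(9.802,1.000)
cell (9,1): code 0011 → (9.802,1.000)–(9.885,2.000)
cell (9,2): code 0011 → (9.885,2.000)–(9.064,3.000)
cell (9,3): code 0001 → (9.064,3.000)–(9.000,3.041)
total: 12 segments, chained into 1 closed loop(s), length Σ = 9.476938

segments=12 loops=1 length=9.477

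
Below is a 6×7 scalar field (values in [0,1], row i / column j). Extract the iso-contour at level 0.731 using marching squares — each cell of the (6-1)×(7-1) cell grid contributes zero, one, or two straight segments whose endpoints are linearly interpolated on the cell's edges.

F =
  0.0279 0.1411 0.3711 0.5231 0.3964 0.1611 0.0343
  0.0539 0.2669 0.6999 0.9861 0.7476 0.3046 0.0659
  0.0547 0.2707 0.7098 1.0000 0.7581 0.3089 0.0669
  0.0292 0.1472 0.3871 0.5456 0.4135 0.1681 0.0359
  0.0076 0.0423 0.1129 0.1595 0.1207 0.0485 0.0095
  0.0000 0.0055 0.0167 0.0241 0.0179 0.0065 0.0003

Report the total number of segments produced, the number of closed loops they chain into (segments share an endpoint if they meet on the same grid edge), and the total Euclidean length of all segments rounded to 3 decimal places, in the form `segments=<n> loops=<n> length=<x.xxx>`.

cell (0,2): code 0100 → (0.449,3.000)–(1.000,2.109)
cell (0,3): code 1100 → (0.953,4.000)–(0.449,3.000)
cell (0,4): code 1000 → (1.000,4.037)–(0.953,4.000)
cell (1,2): code 0110 → (1.000,2.109)–(2.000,2.073)
cell (1,4): code 1001 → (2.000,4.060)–(1.000,4.037)
cell (2,2): code 0010 → (2.000,2.073)–(2.592,3.000)
cell (2,3): code 0011 → (2.592,3.000)–(2.079,4.000)
cell (2,4): code 0001 → (2.079,4.000)–(2.000,4.060)
total: 8 segments, chained into 1 closed loop(s), length Σ = 6.551826

segments=8 loops=1 length=6.552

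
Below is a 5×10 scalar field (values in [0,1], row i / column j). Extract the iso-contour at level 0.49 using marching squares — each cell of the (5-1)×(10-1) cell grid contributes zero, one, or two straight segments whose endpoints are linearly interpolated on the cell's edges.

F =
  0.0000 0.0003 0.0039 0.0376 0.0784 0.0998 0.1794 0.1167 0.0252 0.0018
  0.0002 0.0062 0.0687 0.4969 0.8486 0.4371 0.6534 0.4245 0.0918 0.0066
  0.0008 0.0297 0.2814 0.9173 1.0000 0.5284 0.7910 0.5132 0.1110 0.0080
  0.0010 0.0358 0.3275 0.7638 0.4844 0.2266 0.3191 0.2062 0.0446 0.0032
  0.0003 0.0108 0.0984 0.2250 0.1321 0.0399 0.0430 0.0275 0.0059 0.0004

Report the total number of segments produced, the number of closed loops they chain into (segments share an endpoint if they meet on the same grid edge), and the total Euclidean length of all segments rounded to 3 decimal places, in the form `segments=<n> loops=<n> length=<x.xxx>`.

segments=18 loops=1 length=13.829

cell (0,2): code 0100 → (0.985,3.000)–(1.000,2.984)
cell (0,3): code 1100 → (0.534,4.000)–(0.985,3.000)
cell (0,4): code 1000 → (1.000,4.871)–(0.534,4.000)
cell (0,5): code 0100 → (0.655,6.000)–(1.000,5.245)
cell (0,6): code 1000 → (1.000,6.714)–(0.655,6.000)
cell (1,2): code 0110 → (1.000,2.984)–(2.000,2.328)
cell (1,4): code 1101 → (1.579,5.000)–(1.000,4.871)
cell (1,5): code 1110 → (1.000,5.245)–(1.579,5.000)
cell (1,6): code 1101 → (1.738,7.000)–(1.000,6.714)
cell (1,7): code 1000 → (2.000,7.058)–(1.738,7.000)
cell (2,2): code 0110 → (2.000,2.328)–(3.000,2.372)
cell (2,3): code 1011 → (3.000,3.980)–(2.989,4.000)
cell (2,4): code 0011 → (2.989,4.000)–(2.127,5.000)
cell (2,5): code 0011 → (2.127,5.000)–(2.638,6.000)
cell (2,6): code 0011 → (2.638,6.000)–(2.076,7.000)
cell (2,7): code 0001 → (2.076,7.000)–(2.000,7.058)
cell (3,2): code 0010 → (3.000,2.372)–(3.508,3.000)
cell (3,3): code 0001 → (3.508,3.000)–(3.000,3.980)
total: 18 segments, chained into 1 closed loop(s), length Σ = 13.828518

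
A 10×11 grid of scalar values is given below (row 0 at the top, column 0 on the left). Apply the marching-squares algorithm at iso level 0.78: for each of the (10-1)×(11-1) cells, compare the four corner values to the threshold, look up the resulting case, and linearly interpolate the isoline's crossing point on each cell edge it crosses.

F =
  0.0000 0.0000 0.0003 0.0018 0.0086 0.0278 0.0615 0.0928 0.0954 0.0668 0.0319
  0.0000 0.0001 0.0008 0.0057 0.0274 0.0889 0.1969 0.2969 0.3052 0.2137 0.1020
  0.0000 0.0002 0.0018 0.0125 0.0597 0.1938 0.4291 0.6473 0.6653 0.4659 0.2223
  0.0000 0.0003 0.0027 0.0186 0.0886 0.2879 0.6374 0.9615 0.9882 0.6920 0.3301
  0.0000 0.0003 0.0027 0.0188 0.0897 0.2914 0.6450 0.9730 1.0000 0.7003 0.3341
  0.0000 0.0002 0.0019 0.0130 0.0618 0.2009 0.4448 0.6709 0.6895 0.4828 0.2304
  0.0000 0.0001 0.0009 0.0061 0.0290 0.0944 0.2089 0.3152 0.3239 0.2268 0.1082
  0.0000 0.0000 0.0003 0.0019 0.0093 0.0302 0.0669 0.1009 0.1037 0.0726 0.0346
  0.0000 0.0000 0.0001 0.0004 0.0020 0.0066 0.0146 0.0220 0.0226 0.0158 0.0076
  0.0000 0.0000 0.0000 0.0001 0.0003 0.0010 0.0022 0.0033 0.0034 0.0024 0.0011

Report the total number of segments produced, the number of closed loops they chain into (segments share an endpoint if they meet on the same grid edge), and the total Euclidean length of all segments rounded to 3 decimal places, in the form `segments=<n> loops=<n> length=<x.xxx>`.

cell (2,6): code 0100 → (2.422,7.000)–(3.000,6.440)
cell (2,7): code 1100 → (2.355,8.000)–(2.422,7.000)
cell (2,8): code 1000 → (3.000,8.703)–(2.355,8.000)
cell (3,6): code 0110 → (3.000,6.440)–(4.000,6.412)
cell (3,8): code 1001 → (4.000,8.734)–(3.000,8.703)
cell (4,6): code 0010 → (4.000,6.412)–(4.639,7.000)
cell (4,7): code 0011 → (4.639,7.000)–(4.709,8.000)
cell (4,8): code 0001 → (4.709,8.000)–(4.000,8.734)
total: 8 segments, chained into 1 closed loop(s), length Σ = 7.652739

segments=8 loops=1 length=7.653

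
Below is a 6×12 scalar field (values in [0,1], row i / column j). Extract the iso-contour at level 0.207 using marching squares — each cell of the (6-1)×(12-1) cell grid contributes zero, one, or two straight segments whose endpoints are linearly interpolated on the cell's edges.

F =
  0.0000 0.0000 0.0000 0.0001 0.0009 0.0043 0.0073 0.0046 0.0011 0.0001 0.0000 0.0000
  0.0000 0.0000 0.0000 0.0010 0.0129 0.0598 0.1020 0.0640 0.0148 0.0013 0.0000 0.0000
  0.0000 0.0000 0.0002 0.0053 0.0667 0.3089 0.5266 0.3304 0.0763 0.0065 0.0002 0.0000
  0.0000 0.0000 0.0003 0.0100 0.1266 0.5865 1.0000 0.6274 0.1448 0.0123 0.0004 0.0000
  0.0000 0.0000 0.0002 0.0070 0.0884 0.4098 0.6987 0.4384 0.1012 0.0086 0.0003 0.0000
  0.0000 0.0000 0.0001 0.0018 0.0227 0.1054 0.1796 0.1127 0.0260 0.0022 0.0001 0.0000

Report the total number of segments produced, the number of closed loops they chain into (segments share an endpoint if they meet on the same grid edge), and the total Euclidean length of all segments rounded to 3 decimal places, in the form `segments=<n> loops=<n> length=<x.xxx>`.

segments=12 loops=1 length=11.514

cell (1,4): code 0100 → (1.591,5.000)–(2.000,4.579)
cell (1,5): code 1100 → (1.247,6.000)–(1.591,5.000)
cell (1,6): code 1100 → (1.537,7.000)–(1.247,6.000)
cell (1,7): code 1000 → (2.000,7.486)–(1.537,7.000)
cell (2,4): code 0110 → (2.000,4.579)–(3.000,4.175)
cell (2,7): code 1001 → (3.000,7.871)–(2.000,7.486)
cell (3,4): code 0110 → (3.000,4.175)–(4.000,4.369)
cell (3,7): code 1001 → (4.000,7.686)–(3.000,7.871)
cell (4,4): code 0010 → (4.000,4.369)–(4.666,5.000)
cell (4,5): code 0011 → (4.666,5.000)–(4.947,6.000)
cell (4,6): code 0011 → (4.947,6.000)–(4.710,7.000)
cell (4,7): code 0001 → (4.710,7.000)–(4.000,7.686)
total: 12 segments, chained into 1 closed loop(s), length Σ = 11.514192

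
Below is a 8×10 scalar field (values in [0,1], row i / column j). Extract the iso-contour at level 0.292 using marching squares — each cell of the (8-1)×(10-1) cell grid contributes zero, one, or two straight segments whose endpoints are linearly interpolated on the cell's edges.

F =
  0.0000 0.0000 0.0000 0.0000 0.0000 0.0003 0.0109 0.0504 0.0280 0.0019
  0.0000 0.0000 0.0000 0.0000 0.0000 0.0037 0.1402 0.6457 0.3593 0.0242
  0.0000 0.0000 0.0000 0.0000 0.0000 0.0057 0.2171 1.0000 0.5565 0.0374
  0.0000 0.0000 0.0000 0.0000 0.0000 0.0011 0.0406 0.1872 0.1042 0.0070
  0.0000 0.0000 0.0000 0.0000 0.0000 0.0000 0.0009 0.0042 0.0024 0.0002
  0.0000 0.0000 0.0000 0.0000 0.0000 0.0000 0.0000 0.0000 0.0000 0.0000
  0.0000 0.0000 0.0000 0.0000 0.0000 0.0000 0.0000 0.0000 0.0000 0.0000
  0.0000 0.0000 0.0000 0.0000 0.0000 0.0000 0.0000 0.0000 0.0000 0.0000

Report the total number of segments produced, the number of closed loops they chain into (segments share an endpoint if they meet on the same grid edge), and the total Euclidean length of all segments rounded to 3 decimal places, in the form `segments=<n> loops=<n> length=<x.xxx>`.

cell (0,6): code 0100 → (0.406,7.000)–(1.000,6.300)
cell (0,7): code 1100 → (0.797,8.000)–(0.406,7.000)
cell (0,8): code 1000 → (1.000,8.201)–(0.797,8.000)
cell (1,6): code 0110 → (1.000,6.300)–(2.000,6.096)
cell (1,8): code 1001 → (2.000,8.510)–(1.000,8.201)
cell (2,6): code 0010 → (2.000,6.096)–(2.871,7.000)
cell (2,7): code 0011 → (2.871,7.000)–(2.585,8.000)
cell (2,8): code 0001 → (2.585,8.000)–(2.000,8.510)
total: 8 segments, chained into 1 closed loop(s), length Σ = 7.416020

segments=8 loops=1 length=7.416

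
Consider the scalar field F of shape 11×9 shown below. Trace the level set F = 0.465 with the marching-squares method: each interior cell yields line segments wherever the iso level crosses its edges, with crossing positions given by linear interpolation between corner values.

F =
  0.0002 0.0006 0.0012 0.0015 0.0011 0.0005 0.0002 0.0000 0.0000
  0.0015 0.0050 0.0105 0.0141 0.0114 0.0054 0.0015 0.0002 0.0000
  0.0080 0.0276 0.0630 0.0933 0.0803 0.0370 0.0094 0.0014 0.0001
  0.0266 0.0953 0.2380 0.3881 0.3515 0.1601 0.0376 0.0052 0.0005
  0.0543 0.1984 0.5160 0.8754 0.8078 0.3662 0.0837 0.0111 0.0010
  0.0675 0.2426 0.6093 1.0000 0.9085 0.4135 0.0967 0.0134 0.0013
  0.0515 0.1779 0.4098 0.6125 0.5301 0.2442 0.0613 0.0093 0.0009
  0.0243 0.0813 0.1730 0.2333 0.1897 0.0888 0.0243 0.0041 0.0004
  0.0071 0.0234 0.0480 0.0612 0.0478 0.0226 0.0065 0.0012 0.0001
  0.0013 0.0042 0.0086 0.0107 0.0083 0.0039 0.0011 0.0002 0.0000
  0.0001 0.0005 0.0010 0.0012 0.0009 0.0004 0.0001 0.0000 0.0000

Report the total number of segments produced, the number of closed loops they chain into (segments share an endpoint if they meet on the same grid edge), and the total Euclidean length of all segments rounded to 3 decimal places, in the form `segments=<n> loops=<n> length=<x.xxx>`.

cell (3,1): code 0100 → (3.817,2.000)–(4.000,1.839)
cell (3,2): code 1100 → (3.158,3.000)–(3.817,2.000)
cell (3,3): code 1100 → (3.249,4.000)–(3.158,3.000)
cell (3,4): code 1000 → (4.000,4.776)–(3.249,4.000)
cell (4,1): code 0110 → (4.000,1.839)–(5.000,1.606)
cell (4,4): code 1001 → (5.000,4.896)–(4.000,4.776)
cell (5,1): code 0010 → (5.000,1.606)–(5.723,2.000)
cell (5,2): code 0111 → (5.723,2.000)–(6.000,2.272)
cell (5,4): code 1001 → (6.000,4.228)–(5.000,4.896)
cell (6,2): code 0010 → (6.000,2.272)–(6.389,3.000)
cell (6,3): code 0011 → (6.389,3.000)–(6.191,4.000)
cell (6,4): code 0001 → (6.191,4.000)–(6.000,4.228)
total: 12 segments, chained into 1 closed loop(s), length Σ = 10.115797

segments=12 loops=1 length=10.116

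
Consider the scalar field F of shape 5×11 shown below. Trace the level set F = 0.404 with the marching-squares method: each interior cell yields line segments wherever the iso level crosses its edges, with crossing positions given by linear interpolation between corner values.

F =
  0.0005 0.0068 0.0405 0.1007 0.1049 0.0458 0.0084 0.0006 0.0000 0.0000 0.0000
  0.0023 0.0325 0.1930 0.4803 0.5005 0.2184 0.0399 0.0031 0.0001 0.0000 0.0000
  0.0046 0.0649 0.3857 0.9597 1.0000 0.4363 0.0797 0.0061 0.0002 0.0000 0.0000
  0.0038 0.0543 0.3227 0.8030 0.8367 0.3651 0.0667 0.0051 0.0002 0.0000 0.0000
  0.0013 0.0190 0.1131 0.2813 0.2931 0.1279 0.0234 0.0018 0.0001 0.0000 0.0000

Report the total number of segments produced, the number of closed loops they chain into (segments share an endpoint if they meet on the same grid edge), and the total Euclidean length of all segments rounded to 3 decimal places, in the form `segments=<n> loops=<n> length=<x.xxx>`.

cell (0,2): code 0100 → (0.799,3.000)–(1.000,2.734)
cell (0,3): code 1100 → (0.756,4.000)–(0.799,3.000)
cell (0,4): code 1000 → (1.000,4.342)–(0.756,4.000)
cell (1,2): code 0110 → (1.000,2.734)–(2.000,2.032)
cell (1,4): code 1101 → (1.852,5.000)–(1.000,4.342)
cell (1,5): code 1000 → (2.000,5.091)–(1.852,5.000)
cell (2,2): code 0110 → (2.000,2.032)–(3.000,2.169)
cell (2,4): code 1011 → (3.000,4.918)–(2.454,5.000)
cell (2,5): code 0001 → (2.454,5.000)–(2.000,5.091)
cell (3,2): code 0010 → (3.000,2.169)–(3.765,3.000)
cell (3,3): code 0011 → (3.765,3.000)–(3.796,4.000)
cell (3,4): code 0001 → (3.796,4.000)–(3.000,4.918)
total: 12 segments, chained into 1 closed loop(s), length Σ = 9.595114

segments=12 loops=1 length=9.595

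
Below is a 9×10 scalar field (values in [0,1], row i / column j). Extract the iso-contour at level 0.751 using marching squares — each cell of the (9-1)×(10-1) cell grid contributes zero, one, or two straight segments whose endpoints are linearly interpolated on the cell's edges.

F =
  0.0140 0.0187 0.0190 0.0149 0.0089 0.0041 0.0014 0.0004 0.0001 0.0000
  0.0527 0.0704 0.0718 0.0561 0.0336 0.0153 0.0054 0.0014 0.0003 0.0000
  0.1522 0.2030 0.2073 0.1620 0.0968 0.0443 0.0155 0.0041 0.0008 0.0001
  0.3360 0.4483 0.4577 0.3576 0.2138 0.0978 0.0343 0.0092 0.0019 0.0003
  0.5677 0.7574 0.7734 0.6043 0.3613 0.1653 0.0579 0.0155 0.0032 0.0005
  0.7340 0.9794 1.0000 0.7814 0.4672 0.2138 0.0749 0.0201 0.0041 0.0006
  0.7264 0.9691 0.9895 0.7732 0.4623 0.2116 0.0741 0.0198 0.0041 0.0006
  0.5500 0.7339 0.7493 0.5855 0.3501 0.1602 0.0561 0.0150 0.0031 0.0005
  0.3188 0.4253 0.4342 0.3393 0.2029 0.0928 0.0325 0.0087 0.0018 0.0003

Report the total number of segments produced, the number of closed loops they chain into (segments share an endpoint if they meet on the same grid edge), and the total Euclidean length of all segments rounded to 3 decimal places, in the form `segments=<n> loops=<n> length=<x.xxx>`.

segments=12 loops=1 length=9.692

cell (3,0): code 0100 → (3.979,1.000)–(4.000,0.966)
cell (3,1): code 1100 → (3.929,2.000)–(3.979,1.000)
cell (3,2): code 1000 → (4.000,2.132)–(3.929,2.000)
cell (4,0): code 0110 → (4.000,0.966)–(5.000,0.069)
cell (4,2): code 1101 → (4.828,3.000)–(4.000,2.132)
cell (4,3): code 1000 → (5.000,3.097)–(4.828,3.000)
cell (5,0): code 0110 → (5.000,0.069)–(6.000,0.101)
cell (5,3): code 1001 → (6.000,3.071)–(5.000,3.097)
cell (6,0): code 0010 → (6.000,0.101)–(6.927,1.000)
cell (6,1): code 0011 → (6.927,1.000)–(6.993,2.000)
cell (6,2): code 0011 → (6.993,2.000)–(6.118,3.000)
cell (6,3): code 0001 → (6.118,3.000)–(6.000,3.071)
total: 12 segments, chained into 1 closed loop(s), length Σ = 9.691972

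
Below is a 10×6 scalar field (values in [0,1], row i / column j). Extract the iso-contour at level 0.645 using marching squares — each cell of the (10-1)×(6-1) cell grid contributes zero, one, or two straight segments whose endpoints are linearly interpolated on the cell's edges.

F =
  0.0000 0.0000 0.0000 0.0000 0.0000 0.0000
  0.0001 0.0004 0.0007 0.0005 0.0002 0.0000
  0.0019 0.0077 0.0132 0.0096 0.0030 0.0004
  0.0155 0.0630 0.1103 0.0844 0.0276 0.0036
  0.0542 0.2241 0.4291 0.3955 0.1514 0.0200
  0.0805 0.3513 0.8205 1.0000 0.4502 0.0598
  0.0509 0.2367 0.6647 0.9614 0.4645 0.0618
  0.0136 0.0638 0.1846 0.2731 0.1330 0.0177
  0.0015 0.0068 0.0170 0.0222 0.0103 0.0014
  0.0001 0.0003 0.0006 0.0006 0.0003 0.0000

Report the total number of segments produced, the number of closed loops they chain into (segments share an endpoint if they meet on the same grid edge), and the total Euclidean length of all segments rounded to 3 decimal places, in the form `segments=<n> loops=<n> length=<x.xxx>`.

segments=8 loops=1 length=6.450

cell (4,1): code 0100 → (4.552,2.000)–(5.000,1.626)
cell (4,2): code 1100 → (4.413,3.000)–(4.552,2.000)
cell (4,3): code 1000 → (5.000,3.646)–(4.413,3.000)
cell (5,1): code 0110 → (5.000,1.626)–(6.000,1.954)
cell (5,3): code 1001 → (6.000,3.637)–(5.000,3.646)
cell (6,1): code 0010 → (6.000,1.954)–(6.041,2.000)
cell (6,2): code 0011 → (6.041,2.000)–(6.460,3.000)
cell (6,3): code 0001 → (6.460,3.000)–(6.000,3.637)
total: 8 segments, chained into 1 closed loop(s), length Σ = 6.449883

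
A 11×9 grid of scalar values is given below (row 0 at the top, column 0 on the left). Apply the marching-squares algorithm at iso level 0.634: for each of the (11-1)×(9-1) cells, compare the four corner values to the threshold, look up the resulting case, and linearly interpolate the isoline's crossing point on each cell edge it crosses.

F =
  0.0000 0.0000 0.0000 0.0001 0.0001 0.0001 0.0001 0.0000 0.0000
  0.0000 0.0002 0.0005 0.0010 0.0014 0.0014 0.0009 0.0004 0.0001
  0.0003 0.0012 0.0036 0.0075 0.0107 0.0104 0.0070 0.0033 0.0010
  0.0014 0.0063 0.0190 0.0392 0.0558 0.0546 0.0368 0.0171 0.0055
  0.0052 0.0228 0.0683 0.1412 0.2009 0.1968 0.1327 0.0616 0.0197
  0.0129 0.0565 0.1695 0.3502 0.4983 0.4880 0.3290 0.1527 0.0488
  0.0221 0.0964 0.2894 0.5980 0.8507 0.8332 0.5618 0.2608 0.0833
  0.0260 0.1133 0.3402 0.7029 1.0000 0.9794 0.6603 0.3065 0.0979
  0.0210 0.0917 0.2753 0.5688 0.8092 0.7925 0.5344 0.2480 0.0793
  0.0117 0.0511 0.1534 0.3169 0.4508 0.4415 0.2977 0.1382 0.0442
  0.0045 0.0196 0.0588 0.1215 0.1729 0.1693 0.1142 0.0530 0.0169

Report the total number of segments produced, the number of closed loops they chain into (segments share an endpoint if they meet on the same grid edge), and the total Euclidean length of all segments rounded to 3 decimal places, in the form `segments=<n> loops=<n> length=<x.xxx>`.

segments=14 loops=1 length=9.949

cell (5,3): code 0100 → (5.385,4.000)–(6.000,3.142)
cell (5,4): code 1100 → (5.423,5.000)–(5.385,4.000)
cell (5,5): code 1000 → (6.000,5.734)–(5.423,5.000)
cell (6,2): code 0100 → (6.343,3.000)–(7.000,2.810)
cell (6,3): code 1110 → (6.000,3.142)–(6.343,3.000)
cell (6,5): code 1101 → (6.733,6.000)–(6.000,5.734)
cell (6,6): code 1000 → (7.000,6.074)–(6.733,6.000)
cell (7,2): code 0010 → (7.000,2.810)–(7.514,3.000)
cell (7,3): code 0111 → (7.514,3.000)–(8.000,3.271)
cell (7,5): code 1011 → (8.000,5.614)–(7.209,6.000)
cell (7,6): code 0001 → (7.209,6.000)–(7.000,6.074)
cell (8,3): code 0010 → (8.000,3.271)–(8.489,4.000)
cell (8,4): code 0011 → (8.489,4.000)–(8.452,5.000)
cell (8,5): code 0001 → (8.452,5.000)–(8.000,5.614)
total: 14 segments, chained into 1 closed loop(s), length Σ = 9.948805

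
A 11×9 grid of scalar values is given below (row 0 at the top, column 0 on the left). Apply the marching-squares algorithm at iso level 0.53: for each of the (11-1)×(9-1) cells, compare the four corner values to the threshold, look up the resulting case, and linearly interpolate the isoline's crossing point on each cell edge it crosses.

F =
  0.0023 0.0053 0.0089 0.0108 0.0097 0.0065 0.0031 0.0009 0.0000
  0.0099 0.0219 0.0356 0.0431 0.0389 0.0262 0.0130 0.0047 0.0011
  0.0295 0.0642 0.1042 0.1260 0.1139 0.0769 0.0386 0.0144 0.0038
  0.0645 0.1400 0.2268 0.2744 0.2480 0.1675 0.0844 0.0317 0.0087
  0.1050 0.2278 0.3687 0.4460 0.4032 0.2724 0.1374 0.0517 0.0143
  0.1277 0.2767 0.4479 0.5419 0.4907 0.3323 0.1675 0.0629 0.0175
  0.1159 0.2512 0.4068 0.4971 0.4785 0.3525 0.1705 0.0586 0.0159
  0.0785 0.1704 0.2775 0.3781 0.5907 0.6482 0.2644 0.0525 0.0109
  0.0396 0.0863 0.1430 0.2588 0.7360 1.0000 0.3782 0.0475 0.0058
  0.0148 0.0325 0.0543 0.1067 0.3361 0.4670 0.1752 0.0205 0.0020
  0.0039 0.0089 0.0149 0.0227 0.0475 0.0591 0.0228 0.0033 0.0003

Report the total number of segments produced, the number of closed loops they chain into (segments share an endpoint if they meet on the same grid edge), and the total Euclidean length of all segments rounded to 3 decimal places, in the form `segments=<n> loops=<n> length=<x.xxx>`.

cell (4,2): code 0100 → (4.876,3.000)–(5.000,2.873)
cell (4,3): code 1000 → (5.000,3.232)–(4.876,3.000)
cell (5,2): code 0010 → (5.000,2.873)–(5.266,3.000)
cell (5,3): code 0001 → (5.266,3.000)–(5.000,3.232)
cell (6,3): code 0100 → (6.459,4.000)–(7.000,3.714)
cell (6,4): code 1100 → (6.600,5.000)–(6.459,4.000)
cell (6,5): code 1000 → (7.000,5.308)–(6.600,5.000)
cell (7,3): code 0110 → (7.000,3.714)–(8.000,3.568)
cell (7,5): code 1001 → (8.000,5.756)–(7.000,5.308)
cell (8,3): code 0010 → (8.000,3.568)–(8.515,4.000)
cell (8,4): code 0011 → (8.515,4.000)–(8.882,5.000)
cell (8,5): code 0001 → (8.882,5.000)–(8.000,5.756)
total: 12 segments, chained into 2 closed loop(s), length Σ = 8.219177

segments=12 loops=2 length=8.219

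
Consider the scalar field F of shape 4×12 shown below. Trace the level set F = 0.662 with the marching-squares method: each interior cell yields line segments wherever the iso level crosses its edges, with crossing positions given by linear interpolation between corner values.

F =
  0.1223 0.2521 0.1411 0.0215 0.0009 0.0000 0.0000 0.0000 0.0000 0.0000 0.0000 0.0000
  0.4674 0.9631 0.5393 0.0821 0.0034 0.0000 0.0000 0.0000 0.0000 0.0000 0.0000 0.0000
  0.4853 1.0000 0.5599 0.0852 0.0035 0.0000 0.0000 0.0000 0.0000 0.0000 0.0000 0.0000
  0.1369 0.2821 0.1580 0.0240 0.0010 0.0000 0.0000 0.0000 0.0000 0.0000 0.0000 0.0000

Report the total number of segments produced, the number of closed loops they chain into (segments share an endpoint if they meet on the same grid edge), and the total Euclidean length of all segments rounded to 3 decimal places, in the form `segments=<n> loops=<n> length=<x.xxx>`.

cell (0,0): code 0100 → (0.577,1.000)–(1.000,0.393)
cell (0,1): code 1000 → (1.000,1.710)–(0.577,1.000)
cell (1,0): code 0110 → (1.000,0.393)–(2.000,0.343)
cell (1,1): code 1001 → (2.000,1.768)–(1.000,1.710)
cell (2,0): code 0010 → (2.000,0.343)–(2.471,1.000)
cell (2,1): code 0001 → (2.471,1.000)–(2.000,1.768)
total: 6 segments, chained into 1 closed loop(s), length Σ = 5.279325

segments=6 loops=1 length=5.279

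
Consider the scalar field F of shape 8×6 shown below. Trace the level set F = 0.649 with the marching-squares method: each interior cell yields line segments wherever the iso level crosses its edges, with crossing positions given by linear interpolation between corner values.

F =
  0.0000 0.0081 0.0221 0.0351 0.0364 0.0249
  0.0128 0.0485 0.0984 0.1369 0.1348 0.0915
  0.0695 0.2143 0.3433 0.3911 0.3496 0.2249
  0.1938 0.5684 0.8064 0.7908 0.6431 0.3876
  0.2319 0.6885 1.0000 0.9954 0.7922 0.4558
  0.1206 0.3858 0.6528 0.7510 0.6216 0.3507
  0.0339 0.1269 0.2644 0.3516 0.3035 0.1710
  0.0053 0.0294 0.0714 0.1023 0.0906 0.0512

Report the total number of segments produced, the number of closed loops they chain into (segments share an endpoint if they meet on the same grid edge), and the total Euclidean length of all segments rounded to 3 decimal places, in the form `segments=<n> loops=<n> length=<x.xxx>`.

cell (2,1): code 0100 → (2.660,2.000)–(3.000,1.339)
cell (2,2): code 1100 → (2.645,3.000)–(2.660,2.000)
cell (2,3): code 1000 → (3.000,3.960)–(2.645,3.000)
cell (3,0): code 0100 → (3.671,1.000)–(4.000,0.913)
cell (3,1): code 1110 → (3.000,1.339)–(3.671,1.000)
cell (3,3): code 1101 → (3.040,4.000)–(3.000,3.960)
cell (3,4): code 1000 → (4.000,4.426)–(3.040,4.000)
cell (4,0): code 0010 → (4.000,0.913)–(4.130,1.000)
cell (4,1): code 0111 → (4.130,1.000)–(5.000,1.986)
cell (4,3): code 1011 → (5.000,3.788)–(4.839,4.000)
cell (4,4): code 0001 → (4.839,4.000)–(4.000,4.426)
cell (5,1): code 0010 → (5.000,1.986)–(5.010,2.000)
cell (5,2): code 0011 → (5.010,2.000)–(5.255,3.000)
cell (5,3): code 0001 → (5.255,3.000)–(5.000,3.788)
total: 14 segments, chained into 1 closed loop(s), length Σ = 9.519267

segments=14 loops=1 length=9.519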